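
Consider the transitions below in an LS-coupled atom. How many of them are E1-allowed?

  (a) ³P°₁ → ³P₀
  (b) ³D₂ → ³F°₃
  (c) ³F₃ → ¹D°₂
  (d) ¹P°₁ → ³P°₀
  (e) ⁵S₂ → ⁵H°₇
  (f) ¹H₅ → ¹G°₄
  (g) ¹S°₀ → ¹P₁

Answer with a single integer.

4

(a) allowed
(b) allowed
(c) forbidden (ΔS fails)
(d) forbidden (parity, ΔS fail)
(e) forbidden (ΔL, ΔJ fail)
(f) allowed
(g) allowed
Total allowed: 4 of 7.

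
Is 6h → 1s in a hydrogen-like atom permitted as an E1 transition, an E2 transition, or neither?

Δl = 0 − 5 = -5; l_i + l_f = 5.
E1 (Δl = ±1): not satisfied.
E2 (Δl = 0,±2, l_i+l_f ≥ 2): not satisfied.

neither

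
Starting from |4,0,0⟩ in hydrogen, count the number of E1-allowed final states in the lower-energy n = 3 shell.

E1 requires Δl = ±1, so l_f ∈ {-1, 1}; with 0 ≤ l_f ≤ n_f−1 = 2, the allowed l_f values are {1}.
For l_f = 1: m_f ∈ {m_i−1, m_i, m_i+1} ∩ [−1, 1] = {-1, 0, 1} → 3 states.
Total: 3.

3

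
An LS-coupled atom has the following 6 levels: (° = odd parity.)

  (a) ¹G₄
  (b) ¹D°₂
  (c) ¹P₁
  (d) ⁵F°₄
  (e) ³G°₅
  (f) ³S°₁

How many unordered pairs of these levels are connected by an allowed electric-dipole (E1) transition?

1

(a)–(b): forbidden (ΔL, ΔJ).
(a)–(c): forbidden (parity, ΔL, ΔJ).
(a)–(d): forbidden (ΔS).
(a)–(e): forbidden (ΔS).
(a)–(f): forbidden (ΔS, ΔL, ΔJ).
(b)–(c): allowed.
(b)–(d): forbidden (parity, ΔS, ΔJ).
(b)–(e): forbidden (parity, ΔS, ΔL, ΔJ).
(b)–(f): forbidden (parity, ΔS, ΔL).
(c)–(d): forbidden (ΔS, ΔL, ΔJ).
(c)–(e): forbidden (ΔS, ΔL, ΔJ).
(c)–(f): forbidden (ΔS).
(d)–(e): forbidden (parity, ΔS).
(d)–(f): forbidden (parity, ΔS, ΔL, ΔJ).
(e)–(f): forbidden (parity, ΔL, ΔJ).
Allowed pairs: 1 of 15.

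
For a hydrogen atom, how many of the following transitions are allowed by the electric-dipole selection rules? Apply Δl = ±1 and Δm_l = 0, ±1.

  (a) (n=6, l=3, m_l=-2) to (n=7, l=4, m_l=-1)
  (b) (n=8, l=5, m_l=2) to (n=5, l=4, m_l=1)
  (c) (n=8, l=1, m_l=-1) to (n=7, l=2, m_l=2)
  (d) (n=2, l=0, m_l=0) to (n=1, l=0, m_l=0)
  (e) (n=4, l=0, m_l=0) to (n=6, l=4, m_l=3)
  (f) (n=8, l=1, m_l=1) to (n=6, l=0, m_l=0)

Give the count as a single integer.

(a) allowed
(b) allowed
(c) forbidden — Δm_l = +3 (E1 requires Δm_l = 0, ±1)
(d) forbidden — Δl = +0 (E1 requires Δl = ±1)
(e) forbidden — Δl = +4 (E1 requires Δl = ±1); Δm_l = +3 (E1 requires Δm_l = 0, ±1)
(f) allowed
Total allowed: 3 of 6.

3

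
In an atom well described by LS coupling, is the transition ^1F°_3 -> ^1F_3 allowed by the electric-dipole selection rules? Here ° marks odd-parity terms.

Reading off the term symbols: S 0→0, L 3→3, J 3→3, parity odd→even.
Parity must change: odd → even — satisfied.
ΔS = 0: S: 0 → 0 — satisfied.
ΔJ = 0, ±1 (not J=0↔0): J: 3 → 3, ΔJ = +0 — satisfied.
ΔL = 0, ±1 (not L=0↔0): L: 3 → 3, ΔL = +0 — satisfied.
All four E1 rules are satisfied.

allowed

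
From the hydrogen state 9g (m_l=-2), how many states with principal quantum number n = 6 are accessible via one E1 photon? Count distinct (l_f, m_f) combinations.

E1 requires Δl = ±1, so l_f ∈ {3, 5}; with 0 ≤ l_f ≤ n_f−1 = 5, the allowed l_f values are {3, 5}.
For l_f = 3: m_f ∈ {m_i−1, m_i, m_i+1} ∩ [−3, 3] = {-3, -2, -1} → 3 states.
For l_f = 5: m_f ∈ {m_i−1, m_i, m_i+1} ∩ [−5, 5] = {-3, -2, -1} → 3 states.
Total: 6.

6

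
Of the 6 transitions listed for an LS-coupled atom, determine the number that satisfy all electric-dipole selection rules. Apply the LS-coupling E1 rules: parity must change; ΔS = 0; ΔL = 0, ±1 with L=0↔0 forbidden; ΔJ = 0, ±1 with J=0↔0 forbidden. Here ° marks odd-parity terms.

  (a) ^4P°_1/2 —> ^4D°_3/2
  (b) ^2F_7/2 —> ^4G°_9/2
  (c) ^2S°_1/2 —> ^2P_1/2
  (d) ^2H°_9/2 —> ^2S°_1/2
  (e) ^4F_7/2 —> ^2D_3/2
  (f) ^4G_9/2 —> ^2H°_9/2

(a) forbidden (parity fails)
(b) forbidden (ΔS fails)
(c) allowed
(d) forbidden (parity, ΔL, ΔJ fail)
(e) forbidden (parity, ΔS, ΔJ fail)
(f) forbidden (ΔS fails)
Total allowed: 1 of 6.

1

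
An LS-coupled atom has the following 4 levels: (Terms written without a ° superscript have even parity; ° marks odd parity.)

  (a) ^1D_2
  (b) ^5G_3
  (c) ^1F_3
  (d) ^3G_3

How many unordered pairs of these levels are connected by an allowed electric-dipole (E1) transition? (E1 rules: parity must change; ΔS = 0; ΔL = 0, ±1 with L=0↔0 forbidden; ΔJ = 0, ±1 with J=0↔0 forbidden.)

0

(a)–(b): forbidden (parity, ΔS, ΔL).
(a)–(c): forbidden (parity).
(a)–(d): forbidden (parity, ΔS, ΔL).
(b)–(c): forbidden (parity, ΔS).
(b)–(d): forbidden (parity, ΔS).
(c)–(d): forbidden (parity, ΔS).
Allowed pairs: 0 of 6.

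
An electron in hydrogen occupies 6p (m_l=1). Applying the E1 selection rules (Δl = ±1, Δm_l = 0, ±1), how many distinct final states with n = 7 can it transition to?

E1 requires Δl = ±1, so l_f ∈ {0, 2}; with 0 ≤ l_f ≤ n_f−1 = 6, the allowed l_f values are {0, 2}.
For l_f = 0: m_f ∈ {m_i−1, m_i, m_i+1} ∩ [−0, 0] = {0} → 1 state.
For l_f = 2: m_f ∈ {m_i−1, m_i, m_i+1} ∩ [−2, 2] = {0, 1, 2} → 3 states.
Total: 4.

4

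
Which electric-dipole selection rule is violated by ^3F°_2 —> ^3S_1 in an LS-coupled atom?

the ΔL = 0, ±1 rule

Parity must change: odd → even — ok.
ΔL = 0, ±1 (not L=0↔0): L: 3 → 0, ΔL = -3 — fails.
ΔJ = 0, ±1 (not J=0↔0): J: 2 → 1, ΔJ = -1 — ok.
ΔS = 0: S: 1 → 1 — ok.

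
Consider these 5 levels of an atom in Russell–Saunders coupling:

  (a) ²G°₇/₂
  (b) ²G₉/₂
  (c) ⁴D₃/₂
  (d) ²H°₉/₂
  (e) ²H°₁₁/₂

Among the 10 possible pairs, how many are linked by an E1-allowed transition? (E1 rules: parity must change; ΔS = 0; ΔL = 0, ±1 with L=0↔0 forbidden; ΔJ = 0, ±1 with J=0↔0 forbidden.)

3

(a)–(b): allowed.
(a)–(c): forbidden (ΔS, ΔL, ΔJ).
(a)–(d): forbidden (parity).
(a)–(e): forbidden (parity, ΔJ).
(b)–(c): forbidden (parity, ΔS, ΔL, ΔJ).
(b)–(d): allowed.
(b)–(e): allowed.
(c)–(d): forbidden (ΔS, ΔL, ΔJ).
(c)–(e): forbidden (ΔS, ΔL, ΔJ).
(d)–(e): forbidden (parity).
Allowed pairs: 3 of 10.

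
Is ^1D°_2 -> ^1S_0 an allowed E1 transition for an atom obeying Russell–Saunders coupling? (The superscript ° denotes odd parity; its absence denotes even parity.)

ΔS = 0: S: 0 → 0 — ok.
ΔL = 0, ±1 (not L=0↔0): L: 2 → 0, ΔL = -2 — fails.
Parity must change: odd → even — ok.
ΔJ = 0, ±1 (not J=0↔0): J: 2 → 0, ΔJ = -2 — fails.
Rule(s) violated: ΔL, ΔJ.

forbidden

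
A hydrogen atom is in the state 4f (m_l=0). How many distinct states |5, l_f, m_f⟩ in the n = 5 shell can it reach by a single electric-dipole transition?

6

E1 requires Δl = ±1, so l_f ∈ {2, 4}; with 0 ≤ l_f ≤ n_f−1 = 4, the allowed l_f values are {2, 4}.
For l_f = 2: m_f ∈ {m_i−1, m_i, m_i+1} ∩ [−2, 2] = {-1, 0, 1} → 3 states.
For l_f = 4: m_f ∈ {m_i−1, m_i, m_i+1} ∩ [−4, 4] = {-1, 0, 1} → 3 states.
Total: 6.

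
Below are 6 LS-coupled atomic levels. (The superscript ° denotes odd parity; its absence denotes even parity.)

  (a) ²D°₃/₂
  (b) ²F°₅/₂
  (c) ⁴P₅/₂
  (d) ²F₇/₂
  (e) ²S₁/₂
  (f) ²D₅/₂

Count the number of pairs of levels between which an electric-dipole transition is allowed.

(a)–(b): forbidden (parity).
(a)–(c): forbidden (ΔS).
(a)–(d): forbidden (ΔJ).
(a)–(e): forbidden (ΔL).
(a)–(f): allowed.
(b)–(c): forbidden (ΔS, ΔL).
(b)–(d): allowed.
(b)–(e): forbidden (ΔL, ΔJ).
(b)–(f): allowed.
(c)–(d): forbidden (parity, ΔS, ΔL).
(c)–(e): forbidden (parity, ΔS, ΔJ).
(c)–(f): forbidden (parity, ΔS).
(d)–(e): forbidden (parity, ΔL, ΔJ).
(d)–(f): forbidden (parity).
(e)–(f): forbidden (parity, ΔL, ΔJ).
Allowed pairs: 3 of 15.

3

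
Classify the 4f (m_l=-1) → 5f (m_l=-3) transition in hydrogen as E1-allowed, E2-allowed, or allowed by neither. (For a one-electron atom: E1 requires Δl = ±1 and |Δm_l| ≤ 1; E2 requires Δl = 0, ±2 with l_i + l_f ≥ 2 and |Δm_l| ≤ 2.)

E2

Δl = 3 − 3 = +0; l_i + l_f = 6.
Δm_l = -2.
E1 (Δl = ±1, |Δm_l| ≤ 1): not satisfied.
E2 (Δl = 0,±2, l_i+l_f ≥ 2, |Δm_l| ≤ 2): satisfied.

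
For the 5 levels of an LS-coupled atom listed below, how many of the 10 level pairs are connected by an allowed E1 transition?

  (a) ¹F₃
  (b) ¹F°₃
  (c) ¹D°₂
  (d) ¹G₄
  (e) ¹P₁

4

(a)–(b): allowed.
(a)–(c): allowed.
(a)–(d): forbidden (parity).
(a)–(e): forbidden (parity, ΔL, ΔJ).
(b)–(c): forbidden (parity).
(b)–(d): allowed.
(b)–(e): forbidden (ΔL, ΔJ).
(c)–(d): forbidden (ΔL, ΔJ).
(c)–(e): allowed.
(d)–(e): forbidden (parity, ΔL, ΔJ).
Allowed pairs: 4 of 10.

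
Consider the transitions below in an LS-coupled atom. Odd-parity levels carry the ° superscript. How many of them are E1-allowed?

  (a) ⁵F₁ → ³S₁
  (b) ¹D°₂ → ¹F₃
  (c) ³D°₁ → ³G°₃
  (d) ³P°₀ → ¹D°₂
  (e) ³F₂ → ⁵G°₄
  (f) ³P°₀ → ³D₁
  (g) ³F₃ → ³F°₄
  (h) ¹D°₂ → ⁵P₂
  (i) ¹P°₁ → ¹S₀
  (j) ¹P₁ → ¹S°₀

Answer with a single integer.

5

(a) forbidden (parity, ΔS, ΔL fail)
(b) allowed
(c) forbidden (parity, ΔL, ΔJ fail)
(d) forbidden (parity, ΔS, ΔJ fail)
(e) forbidden (ΔS, ΔJ fail)
(f) allowed
(g) allowed
(h) forbidden (ΔS fails)
(i) allowed
(j) allowed
Total allowed: 5 of 10.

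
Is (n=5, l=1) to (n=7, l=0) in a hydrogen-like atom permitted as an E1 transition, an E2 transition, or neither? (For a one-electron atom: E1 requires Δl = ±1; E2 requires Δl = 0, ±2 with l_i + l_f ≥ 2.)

E1

Δl = 0 − 1 = -1; l_i + l_f = 1.
E1 (Δl = ±1): satisfied.
E2 (Δl = 0,±2, l_i+l_f ≥ 2): not satisfied.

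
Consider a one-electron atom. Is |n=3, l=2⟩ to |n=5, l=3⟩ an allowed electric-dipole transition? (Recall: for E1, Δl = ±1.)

allowed

l: 2 → 3 (Δl = +1). Δl = ±1 ok.
All E1 selection rules are satisfied.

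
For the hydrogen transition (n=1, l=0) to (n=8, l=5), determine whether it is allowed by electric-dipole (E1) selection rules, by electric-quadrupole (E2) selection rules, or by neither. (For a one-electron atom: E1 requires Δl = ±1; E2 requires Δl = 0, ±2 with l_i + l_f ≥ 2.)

Δl = 5 − 0 = +5; l_i + l_f = 5.
E1 (Δl = ±1): not satisfied.
E2 (Δl = 0,±2, l_i+l_f ≥ 2): not satisfied.

neither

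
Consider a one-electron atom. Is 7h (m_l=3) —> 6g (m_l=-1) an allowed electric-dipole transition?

forbidden

Initial l = 5, final l = 4, so Δl = -1. E1 requires Δl = ±1: ✓.
Δm_l = -1 − (3) = -4. E1 requires Δm_l = 0, ±1: ✗.
The transition is electric-dipole forbidden.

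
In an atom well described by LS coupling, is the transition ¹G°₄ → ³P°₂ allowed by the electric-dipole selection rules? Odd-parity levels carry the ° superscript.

forbidden

Initial level: S=0, L=4, J=4, parity odd. Final level: S=1, L=1, J=2, parity odd.
ΔS = 0: S: 0 → 1 — fails.
ΔL = 0, ±1 (not L=0↔0): L: 4 → 1, ΔL = -3 — fails.
Parity must change: odd → odd — fails.
ΔJ = 0, ±1 (not J=0↔0): J: 4 → 2, ΔJ = -2 — fails.
Rule(s) violated: parity, ΔS, ΔL, ΔJ.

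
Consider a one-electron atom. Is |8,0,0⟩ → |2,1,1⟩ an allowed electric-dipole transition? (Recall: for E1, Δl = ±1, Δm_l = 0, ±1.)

l: 0 → 1 (Δl = +1). Δl = ±1 ✓.
Δm_l = 1 − (0) = +1. E1 requires Δm_l = 0, ±1: ✓.
All E1 selection rules are satisfied.

allowed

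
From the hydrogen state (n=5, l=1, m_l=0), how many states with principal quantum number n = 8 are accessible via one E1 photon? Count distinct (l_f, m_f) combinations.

4

E1 requires Δl = ±1, so l_f ∈ {0, 2}; with 0 ≤ l_f ≤ n_f−1 = 7, the allowed l_f values are {0, 2}.
For l_f = 0: m_f ∈ {m_i−1, m_i, m_i+1} ∩ [−0, 0] = {0} → 1 state.
For l_f = 2: m_f ∈ {m_i−1, m_i, m_i+1} ∩ [−2, 2] = {-1, 0, 1} → 3 states.
Total: 4.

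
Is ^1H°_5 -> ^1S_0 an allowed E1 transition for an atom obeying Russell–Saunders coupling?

Initial level: S=0, L=5, J=5, parity odd. Final level: S=0, L=0, J=0, parity even.
Parity must change: odd → even — passes.
ΔS = 0: S: 0 → 0 — passes.
ΔL = 0, ±1 (not L=0↔0): L: 5 → 0, ΔL = -5 — fails.
ΔJ = 0, ±1 (not J=0↔0): J: 5 → 0, ΔJ = -5 — fails.
Rule(s) violated: ΔL, ΔJ.

forbidden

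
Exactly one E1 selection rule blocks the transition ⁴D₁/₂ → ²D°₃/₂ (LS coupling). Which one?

Parity must change: even → odd — ok.
ΔS = 0: S: 3/2 → 1/2 — fails.
ΔL = 0, ±1 (not L=0↔0): L: 2 → 2, ΔL = +0 — ok.
ΔJ = 0, ±1 (not J=0↔0): J: 1/2 → 3/2, ΔJ = +1 — ok.

the ΔS = 0 rule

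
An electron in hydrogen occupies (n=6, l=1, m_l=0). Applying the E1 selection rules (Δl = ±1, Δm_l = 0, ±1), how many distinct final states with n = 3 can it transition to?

4

E1 requires Δl = ±1, so l_f ∈ {0, 2}; with 0 ≤ l_f ≤ n_f−1 = 2, the allowed l_f values are {0, 2}.
For l_f = 0: m_f ∈ {m_i−1, m_i, m_i+1} ∩ [−0, 0] = {0} → 1 state.
For l_f = 2: m_f ∈ {m_i−1, m_i, m_i+1} ∩ [−2, 2] = {-1, 0, 1} → 3 states.
Total: 4.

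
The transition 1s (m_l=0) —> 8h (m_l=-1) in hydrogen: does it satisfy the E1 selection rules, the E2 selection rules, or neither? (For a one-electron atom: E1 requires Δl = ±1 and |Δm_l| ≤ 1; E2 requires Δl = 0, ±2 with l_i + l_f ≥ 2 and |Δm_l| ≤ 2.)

Δl = 5 − 0 = +5; l_i + l_f = 5.
Δm_l = -1.
E1 (Δl = ±1, |Δm_l| ≤ 1): not satisfied.
E2 (Δl = 0,±2, l_i+l_f ≥ 2, |Δm_l| ≤ 2): not satisfied.

neither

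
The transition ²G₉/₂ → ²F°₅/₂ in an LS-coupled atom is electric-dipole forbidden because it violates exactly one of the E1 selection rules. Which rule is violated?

Reading off the term symbols: S 1/2→1/2, L 4→3, J 9/2→5/2, parity even→odd.
Parity must change: even → odd — ok.
ΔS = 0: S: 1/2 → 1/2 — ok.
ΔL = 0, ±1 (not L=0↔0): L: 4 → 3, ΔL = -1 — ok.
ΔJ = 0, ±1 (not J=0↔0): J: 9/2 → 5/2, ΔJ = -2 — fails.

the ΔJ = 0, ±1 rule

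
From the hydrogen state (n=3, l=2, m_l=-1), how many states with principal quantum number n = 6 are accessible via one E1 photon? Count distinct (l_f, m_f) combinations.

5

E1 requires Δl = ±1, so l_f ∈ {1, 3}; with 0 ≤ l_f ≤ n_f−1 = 5, the allowed l_f values are {1, 3}.
For l_f = 1: m_f ∈ {m_i−1, m_i, m_i+1} ∩ [−1, 1] = {-1, 0} → 2 states.
For l_f = 3: m_f ∈ {m_i−1, m_i, m_i+1} ∩ [−3, 3] = {-2, -1, 0} → 3 states.
Total: 5.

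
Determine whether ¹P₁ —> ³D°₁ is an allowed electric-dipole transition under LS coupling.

Reading off the term symbols: S 0→1, L 1→2, J 1→1, parity even→odd.
ΔJ = 0, ±1 (not J=0↔0): J: 1 → 1, ΔJ = +0 — satisfied.
Parity must change: even → odd — satisfied.
ΔS = 0: S: 0 → 1 — violated.
ΔL = 0, ±1 (not L=0↔0): L: 1 → 2, ΔL = +1 — satisfied.
Rule(s) violated: ΔS.

forbidden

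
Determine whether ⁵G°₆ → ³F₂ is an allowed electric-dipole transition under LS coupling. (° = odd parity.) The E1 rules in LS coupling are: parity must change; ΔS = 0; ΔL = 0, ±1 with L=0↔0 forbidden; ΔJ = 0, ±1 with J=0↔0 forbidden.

forbidden

Initial level: S=2, L=4, J=6, parity odd. Final level: S=1, L=3, J=2, parity even.
ΔJ = 0, ±1 (not J=0↔0): J: 6 → 2, ΔJ = -4 — fails.
ΔL = 0, ±1 (not L=0↔0): L: 4 → 3, ΔL = -1 — ok.
Parity must change: odd → even — ok.
ΔS = 0: S: 2 → 1 — fails.
Rule(s) violated: ΔS, ΔJ.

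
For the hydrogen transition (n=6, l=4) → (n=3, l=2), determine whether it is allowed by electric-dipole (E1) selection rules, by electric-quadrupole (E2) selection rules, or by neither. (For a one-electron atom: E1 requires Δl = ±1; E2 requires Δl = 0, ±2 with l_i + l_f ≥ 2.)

E2

Δl = 2 − 4 = -2; l_i + l_f = 6.
E1 (Δl = ±1): not satisfied.
E2 (Δl = 0,±2, l_i+l_f ≥ 2): satisfied.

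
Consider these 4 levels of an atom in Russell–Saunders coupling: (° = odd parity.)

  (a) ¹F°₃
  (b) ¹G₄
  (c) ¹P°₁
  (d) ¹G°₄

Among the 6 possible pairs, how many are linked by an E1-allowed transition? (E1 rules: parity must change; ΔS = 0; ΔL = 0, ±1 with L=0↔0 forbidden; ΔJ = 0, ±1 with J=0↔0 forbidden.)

(a)–(b): allowed.
(a)–(c): forbidden (parity, ΔL, ΔJ).
(a)–(d): forbidden (parity).
(b)–(c): forbidden (ΔL, ΔJ).
(b)–(d): allowed.
(c)–(d): forbidden (parity, ΔL, ΔJ).
Allowed pairs: 2 of 6.

2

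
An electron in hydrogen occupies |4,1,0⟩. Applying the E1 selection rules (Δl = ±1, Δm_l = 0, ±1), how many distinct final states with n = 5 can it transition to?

4

E1 requires Δl = ±1, so l_f ∈ {0, 2}; with 0 ≤ l_f ≤ n_f−1 = 4, the allowed l_f values are {0, 2}.
For l_f = 0: m_f ∈ {m_i−1, m_i, m_i+1} ∩ [−0, 0] = {0} → 1 state.
For l_f = 2: m_f ∈ {m_i−1, m_i, m_i+1} ∩ [−2, 2] = {-1, 0, 1} → 3 states.
Total: 4.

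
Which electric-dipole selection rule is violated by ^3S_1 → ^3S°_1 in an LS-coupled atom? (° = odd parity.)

Initial level: S=1, L=0, J=1, parity even. Final level: S=1, L=0, J=1, parity odd.
ΔJ = 0, ±1 (not J=0↔0): J: 1 → 1, ΔJ = +0 — ✓.
Parity must change: even → odd — ✓.
ΔL = 0, ±1 (not L=0↔0): L: 0 → 0, ΔL = +0 — ✗.
ΔS = 0: S: 1 → 1 — ✓.

the L=0 ↔ L=0 exclusion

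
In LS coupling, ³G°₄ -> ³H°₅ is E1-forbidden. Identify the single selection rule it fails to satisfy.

Parity must change: odd → odd — violated.
ΔS = 0: S: 1 → 1 — satisfied.
ΔL = 0, ±1 (not L=0↔0): L: 4 → 5, ΔL = +1 — satisfied.
ΔJ = 0, ±1 (not J=0↔0): J: 4 → 5, ΔJ = +1 — satisfied.

parity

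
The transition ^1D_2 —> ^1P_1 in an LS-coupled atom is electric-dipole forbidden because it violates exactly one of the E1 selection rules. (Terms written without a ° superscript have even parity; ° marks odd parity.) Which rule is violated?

parity

Parity must change: even → even — violated.
ΔS = 0: S: 0 → 0 — satisfied.
ΔL = 0, ±1 (not L=0↔0): L: 2 → 1, ΔL = -1 — satisfied.
ΔJ = 0, ±1 (not J=0↔0): J: 2 → 1, ΔJ = -1 — satisfied.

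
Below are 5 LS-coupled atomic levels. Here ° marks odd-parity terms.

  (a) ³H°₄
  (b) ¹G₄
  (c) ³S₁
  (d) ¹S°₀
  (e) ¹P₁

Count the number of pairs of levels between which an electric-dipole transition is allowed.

1

(a)–(b): forbidden (ΔS).
(a)–(c): forbidden (ΔL, ΔJ).
(a)–(d): forbidden (parity, ΔS, ΔL, ΔJ).
(a)–(e): forbidden (ΔS, ΔL, ΔJ).
(b)–(c): forbidden (parity, ΔS, ΔL, ΔJ).
(b)–(d): forbidden (ΔL, ΔJ).
(b)–(e): forbidden (parity, ΔL, ΔJ).
(c)–(d): forbidden (ΔS, ΔL).
(c)–(e): forbidden (parity, ΔS).
(d)–(e): allowed.
Allowed pairs: 1 of 10.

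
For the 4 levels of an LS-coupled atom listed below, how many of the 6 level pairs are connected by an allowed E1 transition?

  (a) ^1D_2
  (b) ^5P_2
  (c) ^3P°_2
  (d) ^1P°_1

(a)–(b): forbidden (parity, ΔS).
(a)–(c): forbidden (ΔS).
(a)–(d): allowed.
(b)–(c): forbidden (ΔS).
(b)–(d): forbidden (ΔS).
(c)–(d): forbidden (parity, ΔS).
Allowed pairs: 1 of 6.

1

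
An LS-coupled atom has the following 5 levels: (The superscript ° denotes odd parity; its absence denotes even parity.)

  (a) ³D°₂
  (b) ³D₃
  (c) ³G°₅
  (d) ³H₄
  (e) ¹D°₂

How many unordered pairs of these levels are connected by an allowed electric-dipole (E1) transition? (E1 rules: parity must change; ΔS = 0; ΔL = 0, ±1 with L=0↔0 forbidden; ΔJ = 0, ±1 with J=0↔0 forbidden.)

(a)–(b): allowed.
(a)–(c): forbidden (parity, ΔL, ΔJ).
(a)–(d): forbidden (ΔL, ΔJ).
(a)–(e): forbidden (parity, ΔS).
(b)–(c): forbidden (ΔL, ΔJ).
(b)–(d): forbidden (parity, ΔL).
(b)–(e): forbidden (ΔS).
(c)–(d): allowed.
(c)–(e): forbidden (parity, ΔS, ΔL, ΔJ).
(d)–(e): forbidden (ΔS, ΔL, ΔJ).
Allowed pairs: 2 of 10.

2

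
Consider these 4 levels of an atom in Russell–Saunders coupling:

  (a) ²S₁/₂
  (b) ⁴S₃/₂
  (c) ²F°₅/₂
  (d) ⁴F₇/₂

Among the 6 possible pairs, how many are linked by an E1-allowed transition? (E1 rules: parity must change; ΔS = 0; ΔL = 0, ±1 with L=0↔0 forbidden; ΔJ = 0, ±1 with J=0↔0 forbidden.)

(a)–(b): forbidden (parity, ΔS, ΔL).
(a)–(c): forbidden (ΔL, ΔJ).
(a)–(d): forbidden (parity, ΔS, ΔL, ΔJ).
(b)–(c): forbidden (ΔS, ΔL).
(b)–(d): forbidden (parity, ΔL, ΔJ).
(c)–(d): forbidden (ΔS).
Allowed pairs: 0 of 6.

0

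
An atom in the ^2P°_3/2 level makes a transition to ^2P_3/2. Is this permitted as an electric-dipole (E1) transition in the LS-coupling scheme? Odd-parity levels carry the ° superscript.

allowed

Parity must change: odd → even — passes.
ΔS = 0: S: 1/2 → 1/2 — passes.
ΔL = 0, ±1 (not L=0↔0): L: 1 → 1, ΔL = +0 — passes.
ΔJ = 0, ±1 (not J=0↔0): J: 3/2 → 3/2, ΔJ = +0 — passes.
All four E1 rules are satisfied.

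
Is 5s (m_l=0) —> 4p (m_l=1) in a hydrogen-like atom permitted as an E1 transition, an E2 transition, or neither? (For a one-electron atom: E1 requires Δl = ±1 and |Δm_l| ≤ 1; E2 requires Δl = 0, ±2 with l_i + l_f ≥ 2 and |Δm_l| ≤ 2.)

E1

Δl = 1 − 0 = +1; l_i + l_f = 1.
Δm_l = +1.
E1 (Δl = ±1, |Δm_l| ≤ 1): satisfied.
E2 (Δl = 0,±2, l_i+l_f ≥ 2, |Δm_l| ≤ 2): not satisfied.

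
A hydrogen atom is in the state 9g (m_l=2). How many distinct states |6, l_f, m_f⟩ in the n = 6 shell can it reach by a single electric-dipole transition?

E1 requires Δl = ±1, so l_f ∈ {3, 5}; with 0 ≤ l_f ≤ n_f−1 = 5, the allowed l_f values are {3, 5}.
For l_f = 3: m_f ∈ {m_i−1, m_i, m_i+1} ∩ [−3, 3] = {1, 2, 3} → 3 states.
For l_f = 5: m_f ∈ {m_i−1, m_i, m_i+1} ∩ [−5, 5] = {1, 2, 3} → 3 states.
Total: 6.

6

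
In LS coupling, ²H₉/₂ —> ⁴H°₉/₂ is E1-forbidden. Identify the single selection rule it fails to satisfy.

the ΔS = 0 rule

Parity must change: even → odd — satisfied.
ΔS = 0: S: 1/2 → 3/2 — violated.
ΔL = 0, ±1 (not L=0↔0): L: 5 → 5, ΔL = +0 — satisfied.
ΔJ = 0, ±1 (not J=0↔0): J: 9/2 → 9/2, ΔJ = +0 — satisfied.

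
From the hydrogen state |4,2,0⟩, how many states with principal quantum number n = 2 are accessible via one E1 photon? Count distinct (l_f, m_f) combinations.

E1 requires Δl = ±1, so l_f ∈ {1, 3}; with 0 ≤ l_f ≤ n_f−1 = 1, the allowed l_f values are {1}.
For l_f = 1: m_f ∈ {m_i−1, m_i, m_i+1} ∩ [−1, 1] = {-1, 0, 1} → 3 states.
Total: 3.

3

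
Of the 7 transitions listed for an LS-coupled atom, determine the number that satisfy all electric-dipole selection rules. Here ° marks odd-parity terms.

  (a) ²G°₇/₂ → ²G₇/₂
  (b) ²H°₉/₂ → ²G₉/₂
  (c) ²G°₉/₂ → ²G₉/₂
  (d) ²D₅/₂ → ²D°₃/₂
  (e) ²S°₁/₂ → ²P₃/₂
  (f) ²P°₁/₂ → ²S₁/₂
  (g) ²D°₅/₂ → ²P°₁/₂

6

(a) allowed
(b) allowed
(c) allowed
(d) allowed
(e) allowed
(f) allowed
(g) forbidden (parity, ΔJ fail)
Total allowed: 6 of 7.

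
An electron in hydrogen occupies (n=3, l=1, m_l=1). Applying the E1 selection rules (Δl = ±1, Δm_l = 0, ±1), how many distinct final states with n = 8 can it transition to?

4

E1 requires Δl = ±1, so l_f ∈ {0, 2}; with 0 ≤ l_f ≤ n_f−1 = 7, the allowed l_f values are {0, 2}.
For l_f = 0: m_f ∈ {m_i−1, m_i, m_i+1} ∩ [−0, 0] = {0} → 1 state.
For l_f = 2: m_f ∈ {m_i−1, m_i, m_i+1} ∩ [−2, 2] = {0, 1, 2} → 3 states.
Total: 4.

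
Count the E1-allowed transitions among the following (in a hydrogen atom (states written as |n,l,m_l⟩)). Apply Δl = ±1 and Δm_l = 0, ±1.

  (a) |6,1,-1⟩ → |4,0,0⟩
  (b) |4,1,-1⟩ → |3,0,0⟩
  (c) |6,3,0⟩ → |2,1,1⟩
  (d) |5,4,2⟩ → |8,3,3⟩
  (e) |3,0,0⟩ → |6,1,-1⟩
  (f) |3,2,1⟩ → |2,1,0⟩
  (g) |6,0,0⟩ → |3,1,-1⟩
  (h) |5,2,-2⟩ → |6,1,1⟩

(a) allowed
(b) allowed
(c) forbidden — Δl = -2 (E1 requires Δl = ±1)
(d) allowed
(e) allowed
(f) allowed
(g) allowed
(h) forbidden — Δm_l = +3 (E1 requires Δm_l = 0, ±1)
Total allowed: 6 of 8.

6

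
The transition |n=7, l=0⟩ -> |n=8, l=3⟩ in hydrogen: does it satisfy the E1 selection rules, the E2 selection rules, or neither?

neither

Δl = 3 − 0 = +3; l_i + l_f = 3.
E1 (Δl = ±1): not satisfied.
E2 (Δl = 0,±2, l_i+l_f ≥ 2): not satisfied.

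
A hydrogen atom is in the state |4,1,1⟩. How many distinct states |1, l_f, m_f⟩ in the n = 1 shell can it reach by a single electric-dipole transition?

1

E1 requires Δl = ±1, so l_f ∈ {0, 2}; with 0 ≤ l_f ≤ n_f−1 = 0, the allowed l_f values are {0}.
For l_f = 0: m_f ∈ {m_i−1, m_i, m_i+1} ∩ [−0, 0] = {0} → 1 state.
Total: 1.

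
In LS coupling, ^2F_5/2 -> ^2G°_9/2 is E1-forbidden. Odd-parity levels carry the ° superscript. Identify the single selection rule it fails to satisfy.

the ΔJ = 0, ±1 rule

Reading off the term symbols: S 1/2→1/2, L 3→4, J 5/2→9/2, parity even→odd.
Parity must change: even → odd — ok.
ΔS = 0: S: 1/2 → 1/2 — ok.
ΔL = 0, ±1 (not L=0↔0): L: 3 → 4, ΔL = +1 — ok.
ΔJ = 0, ±1 (not J=0↔0): J: 5/2 → 9/2, ΔJ = +2 — fails.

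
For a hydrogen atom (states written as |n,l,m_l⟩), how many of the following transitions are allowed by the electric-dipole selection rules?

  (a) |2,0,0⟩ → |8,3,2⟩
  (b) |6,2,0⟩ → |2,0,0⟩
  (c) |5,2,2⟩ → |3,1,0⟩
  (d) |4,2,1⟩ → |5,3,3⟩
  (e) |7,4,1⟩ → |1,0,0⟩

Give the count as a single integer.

0

(a) forbidden — Δl = +3 (E1 requires Δl = ±1); Δm_l = +2 (E1 requires Δm_l = 0, ±1)
(b) forbidden — Δl = -2 (E1 requires Δl = ±1)
(c) forbidden — Δm_l = -2 (E1 requires Δm_l = 0, ±1)
(d) forbidden — Δm_l = +2 (E1 requires Δm_l = 0, ±1)
(e) forbidden — Δl = -4 (E1 requires Δl = ±1)
Total allowed: 0 of 5.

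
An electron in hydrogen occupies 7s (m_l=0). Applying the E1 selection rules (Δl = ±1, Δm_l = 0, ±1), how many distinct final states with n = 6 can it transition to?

E1 requires Δl = ±1, so l_f ∈ {-1, 1}; with 0 ≤ l_f ≤ n_f−1 = 5, the allowed l_f values are {1}.
For l_f = 1: m_f ∈ {m_i−1, m_i, m_i+1} ∩ [−1, 1] = {-1, 0, 1} → 3 states.
Total: 3.

3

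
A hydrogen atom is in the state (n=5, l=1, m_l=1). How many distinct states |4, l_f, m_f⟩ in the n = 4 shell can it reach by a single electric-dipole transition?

E1 requires Δl = ±1, so l_f ∈ {0, 2}; with 0 ≤ l_f ≤ n_f−1 = 3, the allowed l_f values are {0, 2}.
For l_f = 0: m_f ∈ {m_i−1, m_i, m_i+1} ∩ [−0, 0] = {0} → 1 state.
For l_f = 2: m_f ∈ {m_i−1, m_i, m_i+1} ∩ [−2, 2] = {0, 1, 2} → 3 states.
Total: 4.

4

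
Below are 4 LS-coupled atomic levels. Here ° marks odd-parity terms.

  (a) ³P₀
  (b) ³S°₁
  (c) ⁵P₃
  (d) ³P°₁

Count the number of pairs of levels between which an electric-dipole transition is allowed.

(a)–(b): allowed.
(a)–(c): forbidden (parity, ΔS, ΔJ).
(a)–(d): allowed.
(b)–(c): forbidden (ΔS, ΔJ).
(b)–(d): forbidden (parity).
(c)–(d): forbidden (ΔS, ΔJ).
Allowed pairs: 2 of 6.

2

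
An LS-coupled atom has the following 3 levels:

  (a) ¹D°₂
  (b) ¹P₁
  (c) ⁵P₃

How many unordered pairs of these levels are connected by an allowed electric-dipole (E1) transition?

1

(a)–(b): allowed.
(a)–(c): forbidden (ΔS).
(b)–(c): forbidden (parity, ΔS, ΔJ).
Allowed pairs: 1 of 3.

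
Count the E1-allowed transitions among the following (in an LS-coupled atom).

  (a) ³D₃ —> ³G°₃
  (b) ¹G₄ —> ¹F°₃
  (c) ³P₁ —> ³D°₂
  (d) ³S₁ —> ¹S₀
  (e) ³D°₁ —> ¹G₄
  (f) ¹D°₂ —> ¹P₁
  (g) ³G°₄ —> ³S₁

(a) forbidden (ΔL fails)
(b) allowed
(c) allowed
(d) forbidden (parity, ΔS, ΔL fail)
(e) forbidden (ΔS, ΔL, ΔJ fail)
(f) allowed
(g) forbidden (ΔL, ΔJ fail)
Total allowed: 3 of 7.

3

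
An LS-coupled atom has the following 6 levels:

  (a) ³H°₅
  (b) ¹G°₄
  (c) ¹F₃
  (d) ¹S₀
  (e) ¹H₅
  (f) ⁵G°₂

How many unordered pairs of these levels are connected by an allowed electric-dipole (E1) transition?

2

(a)–(b): forbidden (parity, ΔS).
(a)–(c): forbidden (ΔS, ΔL, ΔJ).
(a)–(d): forbidden (ΔS, ΔL, ΔJ).
(a)–(e): forbidden (ΔS).
(a)–(f): forbidden (parity, ΔS, ΔJ).
(b)–(c): allowed.
(b)–(d): forbidden (ΔL, ΔJ).
(b)–(e): allowed.
(b)–(f): forbidden (parity, ΔS, ΔJ).
(c)–(d): forbidden (parity, ΔL, ΔJ).
(c)–(e): forbidden (parity, ΔL, ΔJ).
(c)–(f): forbidden (ΔS).
(d)–(e): forbidden (parity, ΔL, ΔJ).
(d)–(f): forbidden (ΔS, ΔL, ΔJ).
(e)–(f): forbidden (ΔS, ΔJ).
Allowed pairs: 2 of 15.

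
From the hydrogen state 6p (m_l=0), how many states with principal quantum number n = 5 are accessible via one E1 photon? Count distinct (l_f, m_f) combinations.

4

E1 requires Δl = ±1, so l_f ∈ {0, 2}; with 0 ≤ l_f ≤ n_f−1 = 4, the allowed l_f values are {0, 2}.
For l_f = 0: m_f ∈ {m_i−1, m_i, m_i+1} ∩ [−0, 0] = {0} → 1 state.
For l_f = 2: m_f ∈ {m_i−1, m_i, m_i+1} ∩ [−2, 2] = {-1, 0, 1} → 3 states.
Total: 4.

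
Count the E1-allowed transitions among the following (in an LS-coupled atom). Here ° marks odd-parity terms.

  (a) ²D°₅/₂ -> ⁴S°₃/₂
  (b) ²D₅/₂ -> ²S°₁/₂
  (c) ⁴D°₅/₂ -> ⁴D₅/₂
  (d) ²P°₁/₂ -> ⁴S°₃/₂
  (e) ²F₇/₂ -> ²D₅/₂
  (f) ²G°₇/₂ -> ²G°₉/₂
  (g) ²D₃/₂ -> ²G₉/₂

1

(a) forbidden (parity, ΔS, ΔL fail)
(b) forbidden (ΔL, ΔJ fail)
(c) allowed
(d) forbidden (parity, ΔS fail)
(e) forbidden (parity fails)
(f) forbidden (parity fails)
(g) forbidden (parity, ΔL, ΔJ fail)
Total allowed: 1 of 7.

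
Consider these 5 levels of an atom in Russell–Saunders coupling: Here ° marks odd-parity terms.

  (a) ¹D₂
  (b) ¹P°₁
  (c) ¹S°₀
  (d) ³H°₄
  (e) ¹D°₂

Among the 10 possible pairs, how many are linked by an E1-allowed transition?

(a)–(b): allowed.
(a)–(c): forbidden (ΔL, ΔJ).
(a)–(d): forbidden (ΔS, ΔL, ΔJ).
(a)–(e): allowed.
(b)–(c): forbidden (parity).
(b)–(d): forbidden (parity, ΔS, ΔL, ΔJ).
(b)–(e): forbidden (parity).
(c)–(d): forbidden (parity, ΔS, ΔL, ΔJ).
(c)–(e): forbidden (parity, ΔL, ΔJ).
(d)–(e): forbidden (parity, ΔS, ΔL, ΔJ).
Allowed pairs: 2 of 10.

2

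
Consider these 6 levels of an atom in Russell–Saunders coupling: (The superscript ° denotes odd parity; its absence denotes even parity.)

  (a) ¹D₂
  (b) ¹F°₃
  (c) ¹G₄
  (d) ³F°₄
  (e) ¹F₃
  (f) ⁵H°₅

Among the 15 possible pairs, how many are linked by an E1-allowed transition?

3

(a)–(b): allowed.
(a)–(c): forbidden (parity, ΔL, ΔJ).
(a)–(d): forbidden (ΔS, ΔJ).
(a)–(e): forbidden (parity).
(a)–(f): forbidden (ΔS, ΔL, ΔJ).
(b)–(c): allowed.
(b)–(d): forbidden (parity, ΔS).
(b)–(e): allowed.
(b)–(f): forbidden (parity, ΔS, ΔL, ΔJ).
(c)–(d): forbidden (ΔS).
(c)–(e): forbidden (parity).
(c)–(f): forbidden (ΔS).
(d)–(e): forbidden (ΔS).
(d)–(f): forbidden (parity, ΔS, ΔL).
(e)–(f): forbidden (ΔS, ΔL, ΔJ).
Allowed pairs: 3 of 15.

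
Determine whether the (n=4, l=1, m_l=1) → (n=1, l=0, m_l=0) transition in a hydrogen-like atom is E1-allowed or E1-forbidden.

l: 1 → 0 (Δl = -1). Δl = ±1 passes.
m_l: 1 → 0 (Δm_l = -1). |Δm_l| ≤ 1 passes.
All E1 selection rules are satisfied.

allowed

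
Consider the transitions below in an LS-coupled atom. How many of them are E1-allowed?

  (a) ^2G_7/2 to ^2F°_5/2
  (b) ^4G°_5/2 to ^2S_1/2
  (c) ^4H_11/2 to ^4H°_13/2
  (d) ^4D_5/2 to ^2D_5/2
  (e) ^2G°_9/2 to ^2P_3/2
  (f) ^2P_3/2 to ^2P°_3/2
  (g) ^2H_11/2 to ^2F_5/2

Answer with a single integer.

(a) allowed
(b) forbidden (ΔS, ΔL, ΔJ fail)
(c) allowed
(d) forbidden (parity, ΔS fail)
(e) forbidden (ΔL, ΔJ fail)
(f) allowed
(g) forbidden (parity, ΔL, ΔJ fail)
Total allowed: 3 of 7.

3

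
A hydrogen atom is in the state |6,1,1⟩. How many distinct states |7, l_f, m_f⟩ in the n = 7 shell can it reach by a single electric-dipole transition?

4

E1 requires Δl = ±1, so l_f ∈ {0, 2}; with 0 ≤ l_f ≤ n_f−1 = 6, the allowed l_f values are {0, 2}.
For l_f = 0: m_f ∈ {m_i−1, m_i, m_i+1} ∩ [−0, 0] = {0} → 1 state.
For l_f = 2: m_f ∈ {m_i−1, m_i, m_i+1} ∩ [−2, 2] = {0, 1, 2} → 3 states.
Total: 4.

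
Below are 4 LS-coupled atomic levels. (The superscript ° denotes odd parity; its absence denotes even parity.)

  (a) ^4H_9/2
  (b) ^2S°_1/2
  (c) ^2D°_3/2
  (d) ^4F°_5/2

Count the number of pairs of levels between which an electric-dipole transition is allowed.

0

(a)–(b): forbidden (ΔS, ΔL, ΔJ).
(a)–(c): forbidden (ΔS, ΔL, ΔJ).
(a)–(d): forbidden (ΔL, ΔJ).
(b)–(c): forbidden (parity, ΔL).
(b)–(d): forbidden (parity, ΔS, ΔL, ΔJ).
(c)–(d): forbidden (parity, ΔS).
Allowed pairs: 0 of 6.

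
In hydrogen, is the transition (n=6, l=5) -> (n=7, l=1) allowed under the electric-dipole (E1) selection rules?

forbidden

Initial l = 5, final l = 1, so Δl = -4. E1 requires Δl = ±1: violated.
The transition is electric-dipole forbidden.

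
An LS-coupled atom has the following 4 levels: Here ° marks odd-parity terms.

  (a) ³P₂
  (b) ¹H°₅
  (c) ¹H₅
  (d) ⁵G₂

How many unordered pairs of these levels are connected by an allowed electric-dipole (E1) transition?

(a)–(b): forbidden (ΔS, ΔL, ΔJ).
(a)–(c): forbidden (parity, ΔS, ΔL, ΔJ).
(a)–(d): forbidden (parity, ΔS, ΔL).
(b)–(c): allowed.
(b)–(d): forbidden (ΔS, ΔJ).
(c)–(d): forbidden (parity, ΔS, ΔJ).
Allowed pairs: 1 of 6.

1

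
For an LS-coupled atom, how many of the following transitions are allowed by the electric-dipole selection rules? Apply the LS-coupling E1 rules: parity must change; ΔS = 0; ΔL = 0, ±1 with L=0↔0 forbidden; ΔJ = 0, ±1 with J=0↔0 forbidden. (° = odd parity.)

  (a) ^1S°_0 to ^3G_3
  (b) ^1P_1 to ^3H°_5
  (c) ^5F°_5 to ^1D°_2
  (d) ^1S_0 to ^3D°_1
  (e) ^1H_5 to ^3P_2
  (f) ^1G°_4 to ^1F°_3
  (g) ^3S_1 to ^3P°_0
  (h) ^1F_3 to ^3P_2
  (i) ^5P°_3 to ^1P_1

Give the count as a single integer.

1

(a) forbidden (ΔS, ΔL, ΔJ fail)
(b) forbidden (ΔS, ΔL, ΔJ fail)
(c) forbidden (parity, ΔS, ΔJ fail)
(d) forbidden (ΔS, ΔL fail)
(e) forbidden (parity, ΔS, ΔL, ΔJ fail)
(f) forbidden (parity fails)
(g) allowed
(h) forbidden (parity, ΔS, ΔL fail)
(i) forbidden (ΔS, ΔJ fail)
Total allowed: 1 of 9.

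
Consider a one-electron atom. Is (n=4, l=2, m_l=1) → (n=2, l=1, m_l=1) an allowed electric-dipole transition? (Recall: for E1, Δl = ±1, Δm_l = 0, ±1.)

allowed

l: 2 → 1 (Δl = -1). Δl = ±1 satisfied.
m_l: 1 → 1 (Δm_l = +0). |Δm_l| ≤ 1 satisfied.
All E1 selection rules are satisfied.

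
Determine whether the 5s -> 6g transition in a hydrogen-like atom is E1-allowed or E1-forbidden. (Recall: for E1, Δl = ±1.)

Δl = 4 − 0 = +4; the E1 rule Δl = ±1 is ✗.
The transition is electric-dipole forbidden.

forbidden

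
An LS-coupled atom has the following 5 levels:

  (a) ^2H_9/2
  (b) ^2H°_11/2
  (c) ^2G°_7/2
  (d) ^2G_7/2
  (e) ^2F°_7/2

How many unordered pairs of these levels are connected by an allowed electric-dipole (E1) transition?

4

(a)–(b): allowed.
(a)–(c): allowed.
(a)–(d): forbidden (parity).
(a)–(e): forbidden (ΔL).
(b)–(c): forbidden (parity, ΔJ).
(b)–(d): forbidden (ΔJ).
(b)–(e): forbidden (parity, ΔL, ΔJ).
(c)–(d): allowed.
(c)–(e): forbidden (parity).
(d)–(e): allowed.
Allowed pairs: 4 of 10.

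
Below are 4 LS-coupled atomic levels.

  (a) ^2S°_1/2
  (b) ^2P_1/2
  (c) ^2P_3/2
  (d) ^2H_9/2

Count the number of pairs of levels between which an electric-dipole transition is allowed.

(a)–(b): allowed.
(a)–(c): allowed.
(a)–(d): forbidden (ΔL, ΔJ).
(b)–(c): forbidden (parity).
(b)–(d): forbidden (parity, ΔL, ΔJ).
(c)–(d): forbidden (parity, ΔL, ΔJ).
Allowed pairs: 2 of 6.

2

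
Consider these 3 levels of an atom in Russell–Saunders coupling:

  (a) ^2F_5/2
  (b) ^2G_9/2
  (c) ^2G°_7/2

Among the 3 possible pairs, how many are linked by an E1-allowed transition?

(a)–(b): forbidden (parity, ΔJ).
(a)–(c): allowed.
(b)–(c): allowed.
Allowed pairs: 2 of 3.

2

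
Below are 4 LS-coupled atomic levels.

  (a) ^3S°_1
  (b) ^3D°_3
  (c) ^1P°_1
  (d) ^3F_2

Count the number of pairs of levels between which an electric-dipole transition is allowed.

1

(a)–(b): forbidden (parity, ΔL, ΔJ).
(a)–(c): forbidden (parity, ΔS).
(a)–(d): forbidden (ΔL).
(b)–(c): forbidden (parity, ΔS, ΔJ).
(b)–(d): allowed.
(c)–(d): forbidden (ΔS, ΔL).
Allowed pairs: 1 of 6.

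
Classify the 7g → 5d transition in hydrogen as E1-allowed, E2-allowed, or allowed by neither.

Δl = 2 − 4 = -2; l_i + l_f = 6.
E1 (Δl = ±1): not satisfied.
E2 (Δl = 0,±2, l_i+l_f ≥ 2): satisfied.

E2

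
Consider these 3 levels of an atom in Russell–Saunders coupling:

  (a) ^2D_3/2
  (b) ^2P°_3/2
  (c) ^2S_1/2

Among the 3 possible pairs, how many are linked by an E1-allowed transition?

2

(a)–(b): allowed.
(a)–(c): forbidden (parity, ΔL).
(b)–(c): allowed.
Allowed pairs: 2 of 3.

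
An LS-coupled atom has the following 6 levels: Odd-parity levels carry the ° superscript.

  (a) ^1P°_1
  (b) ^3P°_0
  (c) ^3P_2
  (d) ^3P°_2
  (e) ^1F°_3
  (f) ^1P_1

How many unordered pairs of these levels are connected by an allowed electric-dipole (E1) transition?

(a)–(b): forbidden (parity, ΔS).
(a)–(c): forbidden (ΔS).
(a)–(d): forbidden (parity, ΔS).
(a)–(e): forbidden (parity, ΔL, ΔJ).
(a)–(f): allowed.
(b)–(c): forbidden (ΔJ).
(b)–(d): forbidden (parity, ΔJ).
(b)–(e): forbidden (parity, ΔS, ΔL, ΔJ).
(b)–(f): forbidden (ΔS).
(c)–(d): allowed.
(c)–(e): forbidden (ΔS, ΔL).
(c)–(f): forbidden (parity, ΔS).
(d)–(e): forbidden (parity, ΔS, ΔL).
(d)–(f): forbidden (ΔS).
(e)–(f): forbidden (ΔL, ΔJ).
Allowed pairs: 2 of 15.

2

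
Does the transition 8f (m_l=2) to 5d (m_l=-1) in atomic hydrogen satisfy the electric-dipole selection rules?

Δl = 2 − 3 = -1; the E1 rule Δl = ±1 is satisfied.
Δm_l = -1 − (2) = -3. E1 requires Δm_l = 0, ±1: violated.
The transition is electric-dipole forbidden.

forbidden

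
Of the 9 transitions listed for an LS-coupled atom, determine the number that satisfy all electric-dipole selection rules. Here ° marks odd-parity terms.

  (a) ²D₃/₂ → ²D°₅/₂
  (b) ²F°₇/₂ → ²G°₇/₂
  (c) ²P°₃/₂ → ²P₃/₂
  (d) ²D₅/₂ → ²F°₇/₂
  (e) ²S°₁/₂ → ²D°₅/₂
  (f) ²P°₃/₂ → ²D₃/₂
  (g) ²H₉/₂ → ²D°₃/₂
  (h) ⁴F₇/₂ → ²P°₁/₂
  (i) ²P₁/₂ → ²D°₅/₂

(a) allowed
(b) forbidden (parity fails)
(c) allowed
(d) allowed
(e) forbidden (parity, ΔL, ΔJ fail)
(f) allowed
(g) forbidden (ΔL, ΔJ fail)
(h) forbidden (ΔS, ΔL, ΔJ fail)
(i) forbidden (ΔJ fails)
Total allowed: 4 of 9.

4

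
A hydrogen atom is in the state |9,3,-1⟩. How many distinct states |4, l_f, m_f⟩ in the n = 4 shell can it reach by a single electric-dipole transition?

E1 requires Δl = ±1, so l_f ∈ {2, 4}; with 0 ≤ l_f ≤ n_f−1 = 3, the allowed l_f values are {2}.
For l_f = 2: m_f ∈ {m_i−1, m_i, m_i+1} ∩ [−2, 2] = {-2, -1, 0} → 3 states.
Total: 3.

3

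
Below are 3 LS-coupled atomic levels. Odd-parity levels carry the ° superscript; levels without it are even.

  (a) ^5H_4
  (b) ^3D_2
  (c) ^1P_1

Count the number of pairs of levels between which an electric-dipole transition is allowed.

(a)–(b): forbidden (parity, ΔS, ΔL, ΔJ).
(a)–(c): forbidden (parity, ΔS, ΔL, ΔJ).
(b)–(c): forbidden (parity, ΔS).
Allowed pairs: 0 of 3.

0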